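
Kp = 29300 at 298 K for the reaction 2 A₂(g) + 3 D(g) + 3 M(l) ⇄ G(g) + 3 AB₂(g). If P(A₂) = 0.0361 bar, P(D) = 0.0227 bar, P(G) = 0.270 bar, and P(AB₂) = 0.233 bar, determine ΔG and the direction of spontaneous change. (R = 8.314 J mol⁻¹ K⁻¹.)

(M is a pure liquid — omitted from Qp.)
Qp = P(G)·P(AB₂)³ / (P(A₂)²·P(D)³) = (0.270)·(0.233)³ / ((0.0361)²·(0.0227)³) = 2.24×10⁵
ΔG = RT ln(Qp/Kp) = (8.314 J mol⁻¹ K⁻¹)(298 K) × ln(2.24×10⁵/29300)
   = (2.478 kJ/mol)(2.034) = 5.04 kJ/mol
ΔG > 0, so the forward reaction is non-spontaneous (proceeds in reverse).

ΔG = 5.04 kJ/mol; the forward reaction is non-spontaneous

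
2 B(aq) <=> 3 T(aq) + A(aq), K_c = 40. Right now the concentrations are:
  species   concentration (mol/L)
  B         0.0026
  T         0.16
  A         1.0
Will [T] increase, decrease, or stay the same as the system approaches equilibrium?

decrease

Q_c = [T]³·[A] / [B]² = (0.16)³·(1.0) / (0.0026)² = 610
Q_c = 610 > K_c = 40: net reverse reaction.
T is a product, so it decreases.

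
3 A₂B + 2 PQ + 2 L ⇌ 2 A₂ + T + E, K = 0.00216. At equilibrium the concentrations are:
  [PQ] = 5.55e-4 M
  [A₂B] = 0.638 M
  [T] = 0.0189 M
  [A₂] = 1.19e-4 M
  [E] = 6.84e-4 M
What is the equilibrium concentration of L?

At equilibrium, K = [A₂]²·[T]·[E] / ([A₂B]³·[PQ]²·[L]²) = 0.00216.
(1.19e-4)²·(0.0189)·(6.84e-4) / ((0.638)³·(5.55e-4)²·([L])²) = 0.00216
[L]² = 0.00106 ⇒ [L] = 0.0326 M

[L] = 0.0326 M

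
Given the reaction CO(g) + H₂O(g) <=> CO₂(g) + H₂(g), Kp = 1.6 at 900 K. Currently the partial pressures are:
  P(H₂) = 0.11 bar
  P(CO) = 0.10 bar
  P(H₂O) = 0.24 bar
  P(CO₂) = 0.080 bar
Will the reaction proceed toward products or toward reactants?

Qp = P(CO₂)·P(H₂) / (P(CO)·P(H₂O)) = (0.080)·(0.11) / ((0.10)·(0.24)) = 0.37
Qp = 0.37 < Kp = 1.6, so the forward reaction proceeds.

in the forward direction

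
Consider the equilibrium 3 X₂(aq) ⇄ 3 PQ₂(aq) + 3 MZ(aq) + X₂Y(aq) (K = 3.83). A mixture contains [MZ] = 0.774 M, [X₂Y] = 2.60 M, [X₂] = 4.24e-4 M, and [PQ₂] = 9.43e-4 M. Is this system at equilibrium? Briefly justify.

no; Q > K, reaction proceeds in reverse

Q = [PQ₂]³·[MZ]³·[X₂Y] / [X₂]³ = (9.43e-4)³·(0.774)³·(2.60) / (4.24e-4)³ = 13.3
Q = 13.3 > K = 3.83: net reverse reaction.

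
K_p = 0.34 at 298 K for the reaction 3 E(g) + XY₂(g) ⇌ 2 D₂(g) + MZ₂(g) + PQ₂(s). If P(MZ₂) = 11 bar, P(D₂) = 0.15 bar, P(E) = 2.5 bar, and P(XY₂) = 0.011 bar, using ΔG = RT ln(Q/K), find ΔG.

(PQ₂ is a pure solid — omitted from Q_p.)
Q_p = P(D₂)²·P(MZ₂) / (P(E)³·P(XY₂)) = (0.15)²·(11) / ((2.5)³·(0.011)) = 1.44
ΔG = RT ln(Q_p/K_p) = (8.314 J mol⁻¹ K⁻¹)(298 K) × ln(1.44/0.34)
   = (2.478 kJ/mol)(1.443) = 3.58 kJ/mol
ΔG > 0, so the forward reaction is non-spontaneous (proceeds in reverse).

ΔG = 3.58 kJ/mol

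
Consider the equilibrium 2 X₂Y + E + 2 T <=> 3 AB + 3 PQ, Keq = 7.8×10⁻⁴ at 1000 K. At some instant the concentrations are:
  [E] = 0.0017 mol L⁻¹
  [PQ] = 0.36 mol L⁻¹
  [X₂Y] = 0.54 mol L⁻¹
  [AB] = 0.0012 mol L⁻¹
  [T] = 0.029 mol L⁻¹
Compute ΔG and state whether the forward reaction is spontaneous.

ΔG = -11.6 kJ/mol; the forward reaction is spontaneous

Q = [AB]³·[PQ]³ / ([X₂Y]²·[E]·[T]²) = (0.0012)³·(0.36)³ / ((0.54)²·(0.0017)·(0.029)²) = 1.93×10⁻⁴
ΔG = RT ln(Q/Keq) = (8.314 J mol⁻¹ K⁻¹)(1000 K) × ln(1.93×10⁻⁴/7.8×10⁻⁴)
   = (8.314 kJ/mol)(-1.397) = -11.6 kJ/mol
ΔG < 0, so the forward reaction is spontaneous (proceeds forward).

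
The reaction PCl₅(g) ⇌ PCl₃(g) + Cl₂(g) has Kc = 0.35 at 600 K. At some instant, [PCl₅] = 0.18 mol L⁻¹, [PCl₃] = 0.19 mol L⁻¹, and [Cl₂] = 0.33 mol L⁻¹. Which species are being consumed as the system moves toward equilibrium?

none (at equilibrium)

Qc = [PCl₃]·[Cl₂] / [PCl₅] = (0.19)·(0.33) / (0.18) = 0.35
Qc = 0.35 = Kc; the system is at equilibrium.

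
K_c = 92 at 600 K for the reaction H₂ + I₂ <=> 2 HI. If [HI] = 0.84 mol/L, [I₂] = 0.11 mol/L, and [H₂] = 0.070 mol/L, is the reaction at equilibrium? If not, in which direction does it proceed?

Q_c = [HI]² / ([H₂]·[I₂]) = (0.84)² / ((0.070)·(0.11)) = 92
Q_c = 92 = K_c, so the system is already at equilibrium.

neither direction; the system is at equilibrium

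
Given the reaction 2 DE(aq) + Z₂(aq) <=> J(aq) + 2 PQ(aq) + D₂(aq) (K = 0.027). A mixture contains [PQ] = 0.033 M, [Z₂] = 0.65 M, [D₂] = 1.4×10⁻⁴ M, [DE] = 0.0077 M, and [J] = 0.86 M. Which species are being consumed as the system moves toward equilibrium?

Q = [J]·[PQ]²·[D₂] / ([DE]²·[Z₂]) = (0.86)·(0.033)²·(1.4×10⁻⁴) / ((0.0077)²·(0.65)) = 0.0034
Q = 0.0034 < K = 0.027: net forward reaction.

DE, Z₂ (reactants)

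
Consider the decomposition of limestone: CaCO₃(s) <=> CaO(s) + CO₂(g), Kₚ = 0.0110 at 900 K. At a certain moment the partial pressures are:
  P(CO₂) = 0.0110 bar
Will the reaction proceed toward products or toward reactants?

no net change (already at equilibrium)

(CaCO₃, CaO are pure solids — omitted from Qₚ.)
Qₚ = P(CO₂) = 0.0110
Qₚ = 0.0110 = Kₚ, so the system is already at equilibrium.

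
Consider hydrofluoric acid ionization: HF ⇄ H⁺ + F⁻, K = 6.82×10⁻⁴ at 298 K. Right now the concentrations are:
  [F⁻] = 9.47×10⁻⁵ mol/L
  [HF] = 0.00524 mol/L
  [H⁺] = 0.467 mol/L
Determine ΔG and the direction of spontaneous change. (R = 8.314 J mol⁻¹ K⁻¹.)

Q = [H⁺]·[F⁻] / [HF] = (0.467)·(9.47×10⁻⁵) / (0.00524) = 0.00844
ΔG = RT ln(Q/K) = (8.314 J mol⁻¹ K⁻¹)(298 K) × ln(0.00844/6.82×10⁻⁴)
   = (2.478 kJ/mol)(2.516) = 6.23 kJ/mol
ΔG > 0, so the forward reaction is non-spontaneous (proceeds in reverse).

ΔG = 6.23 kJ/mol; the forward reaction is non-spontaneous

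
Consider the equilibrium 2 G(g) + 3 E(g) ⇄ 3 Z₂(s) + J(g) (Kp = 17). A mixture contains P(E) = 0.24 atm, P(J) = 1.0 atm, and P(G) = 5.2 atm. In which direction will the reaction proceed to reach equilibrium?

(Z₂ is a pure solid — omitted from Qp.)
Qp = P(J) / (P(G)²·P(E)³) = (1.0) / ((5.2)²·(0.24)³) = 2.7
Qp = 2.7 < Kp = 17, so the forward reaction proceeds.

toward products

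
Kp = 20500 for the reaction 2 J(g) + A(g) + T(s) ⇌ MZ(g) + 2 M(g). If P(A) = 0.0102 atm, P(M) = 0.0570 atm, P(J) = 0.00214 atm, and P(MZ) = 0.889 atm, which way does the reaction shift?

(T is a pure solid — omitted from Qp.)
Qp = P(MZ)·P(M)² / (P(J)²·P(A)) = (0.889)·(0.0570)² / ((0.00214)²·(0.0102)) = 61800
Qp = 61800 > Kp = 20500, so the reverse reaction proceeds.

toward reactants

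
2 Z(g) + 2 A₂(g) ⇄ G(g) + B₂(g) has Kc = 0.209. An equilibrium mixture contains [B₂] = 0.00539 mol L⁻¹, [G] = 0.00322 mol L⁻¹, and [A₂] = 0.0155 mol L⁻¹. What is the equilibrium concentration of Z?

[Z] = 0.588 mol L⁻¹

At equilibrium, Kc = [G]·[B₂] / ([Z]²·[A₂]²) = 0.209.
(0.00322)·(0.00539) / (([Z])²·(0.0155)²) = 0.209
[Z]² = 0.346 ⇒ [Z] = 0.588 mol L⁻¹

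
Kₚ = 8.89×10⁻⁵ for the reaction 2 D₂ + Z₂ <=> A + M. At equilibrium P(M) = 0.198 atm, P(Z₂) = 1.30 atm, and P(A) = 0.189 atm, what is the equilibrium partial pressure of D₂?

P(D₂) = 18.0 atm

At equilibrium, Kₚ = P(A)·P(M) / (P(D₂)²·P(Z₂)) = 8.89×10⁻⁵.
(0.189)·(0.198) / ((P(D₂))²·(1.30)) = 8.89×10⁻⁵
P(D₂)² = 324 ⇒ P(D₂) = 18.0 atm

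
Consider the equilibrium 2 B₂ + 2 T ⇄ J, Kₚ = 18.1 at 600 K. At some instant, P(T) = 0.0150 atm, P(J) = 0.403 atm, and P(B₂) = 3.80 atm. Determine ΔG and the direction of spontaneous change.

ΔG = 9.60 kJ/mol; the forward reaction is non-spontaneous

Qₚ = P(J) / (P(B₂)²·P(T)²) = (0.403) / ((3.80)²·(0.0150)²) = 124
ΔG = RT ln(Qₚ/Kₚ) = (8.314 J mol⁻¹ K⁻¹)(600 K) × ln(124/18.1)
   = (4.988 kJ/mol)(1.924) = 9.60 kJ/mol
ΔG > 0, so the forward reaction is non-spontaneous (proceeds in reverse).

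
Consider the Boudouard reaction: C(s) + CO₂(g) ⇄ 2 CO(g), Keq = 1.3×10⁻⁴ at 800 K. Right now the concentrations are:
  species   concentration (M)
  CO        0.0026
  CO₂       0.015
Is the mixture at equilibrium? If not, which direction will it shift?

(C is a pure solid — omitted from Q.)
Q = [CO]² / [CO₂] = (0.0026)² / (0.015) = 4.5×10⁻⁴
Q = 4.5×10⁻⁴ > Keq = 1.3×10⁻⁴: net reverse reaction.

no; Q > K, reaction proceeds in reverse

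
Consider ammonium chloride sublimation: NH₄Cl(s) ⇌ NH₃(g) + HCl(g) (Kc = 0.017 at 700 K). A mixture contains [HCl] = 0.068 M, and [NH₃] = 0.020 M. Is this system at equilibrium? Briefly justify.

no; Q < K, reaction proceeds forward

(NH₄Cl is a pure solid — omitted from Qc.)
Qc = [NH₃]·[HCl] = (0.020)·(0.068) = 0.0014
Qc = 0.0014 < Kc = 0.017: net forward reaction.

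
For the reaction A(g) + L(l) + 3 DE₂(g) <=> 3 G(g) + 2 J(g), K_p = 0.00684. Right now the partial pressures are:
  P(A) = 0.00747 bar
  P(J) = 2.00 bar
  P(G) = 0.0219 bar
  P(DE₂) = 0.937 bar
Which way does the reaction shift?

(L is a pure liquid — omitted from Q_p.)
Q_p = P(G)³·P(J)² / (P(A)·P(DE₂)³) = (0.0219)³·(2.00)² / ((0.00747)·(0.937)³) = 0.00684
Q_p = 0.00684 = K_p, so the system is already at equilibrium.

at equilibrium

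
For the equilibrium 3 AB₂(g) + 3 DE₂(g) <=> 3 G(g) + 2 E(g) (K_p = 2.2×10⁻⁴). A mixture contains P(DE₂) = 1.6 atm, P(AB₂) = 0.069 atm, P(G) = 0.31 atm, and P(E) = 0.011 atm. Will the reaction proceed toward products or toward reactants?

reverse (toward reactants)

Q_p = P(G)³·P(E)² / (P(AB₂)³·P(DE₂)³) = (0.31)³·(0.011)² / ((0.069)³·(1.6)³) = 0.0027
Q_p = 0.0027 > K_p = 2.2×10⁻⁴, so the reverse reaction proceeds.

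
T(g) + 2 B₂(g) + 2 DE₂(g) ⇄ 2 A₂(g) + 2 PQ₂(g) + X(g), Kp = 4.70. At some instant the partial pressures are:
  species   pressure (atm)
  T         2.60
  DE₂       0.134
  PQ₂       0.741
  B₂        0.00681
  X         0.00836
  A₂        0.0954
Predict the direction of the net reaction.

Qp = P(A₂)²·P(PQ₂)²·P(X) / (P(T)·P(B₂)²·P(DE₂)²) = (0.0954)²·(0.741)²·(0.00836) / ((2.60)·(0.00681)²·(0.134)²) = 19.3
Qp = 19.3 > Kp = 4.70, so the reverse reaction proceeds.

reverse (toward reactants)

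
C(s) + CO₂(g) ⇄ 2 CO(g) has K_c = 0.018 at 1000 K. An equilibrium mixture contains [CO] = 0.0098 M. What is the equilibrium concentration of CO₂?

(C is a pure solid — omitted from K_c.)
At equilibrium, K_c = [CO]² / [CO₂] = 0.018.
(0.0098)² / ([CO₂]) = 0.018
[CO₂] = 0.00534 = 0.0053 M

[CO₂] = 0.0053 M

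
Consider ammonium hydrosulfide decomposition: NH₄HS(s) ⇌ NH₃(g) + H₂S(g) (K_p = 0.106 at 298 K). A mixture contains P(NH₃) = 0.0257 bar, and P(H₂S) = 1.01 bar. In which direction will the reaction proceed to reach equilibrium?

(NH₄HS is a pure solid — omitted from Q_p.)
Q_p = P(NH₃)·P(H₂S) = (0.0257)·(1.01) = 0.0260
Q_p = 0.0260 < K_p = 0.106, so the forward reaction proceeds.

to the right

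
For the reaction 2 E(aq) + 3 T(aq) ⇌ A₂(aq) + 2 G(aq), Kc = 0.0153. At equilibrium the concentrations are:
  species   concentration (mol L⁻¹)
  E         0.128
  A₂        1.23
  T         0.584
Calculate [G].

[G] = 0.00637 mol L⁻¹

At equilibrium, Kc = [A₂]·[G]² / ([E]²·[T]³) = 0.0153.
(1.23)·([G])² / ((0.128)²·(0.584)³) = 0.0153
[G]² = 4.06×10⁻⁵ ⇒ [G] = 0.00637 mol L⁻¹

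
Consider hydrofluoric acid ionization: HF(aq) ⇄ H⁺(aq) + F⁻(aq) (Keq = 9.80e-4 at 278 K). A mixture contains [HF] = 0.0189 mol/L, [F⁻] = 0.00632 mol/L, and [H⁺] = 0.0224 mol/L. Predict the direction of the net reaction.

reverse (toward reactants)

Q = [H⁺]·[F⁻] / [HF] = (0.0224)·(0.00632) / (0.0189) = 0.00749
Q = 0.00749 > Keq = 9.80e-4, so the reverse reaction proceeds.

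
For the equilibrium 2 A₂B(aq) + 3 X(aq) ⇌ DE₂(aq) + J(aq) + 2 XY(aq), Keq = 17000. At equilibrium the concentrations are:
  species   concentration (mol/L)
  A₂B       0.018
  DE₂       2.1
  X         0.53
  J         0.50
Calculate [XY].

[XY] = 0.88 mol/L

At equilibrium, Keq = [DE₂]·[J]·[XY]² / ([A₂B]²·[X]³) = 17000.
(2.1)·(0.50)·([XY])² / ((0.018)²·(0.53)³) = 17000
[XY]² = 0.781 ⇒ [XY] = 0.88 mol/L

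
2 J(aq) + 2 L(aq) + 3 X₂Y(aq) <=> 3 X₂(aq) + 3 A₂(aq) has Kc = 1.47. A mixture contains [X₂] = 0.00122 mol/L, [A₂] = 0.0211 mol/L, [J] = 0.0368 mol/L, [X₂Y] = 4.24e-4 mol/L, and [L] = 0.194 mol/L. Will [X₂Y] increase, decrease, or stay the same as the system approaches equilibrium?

Qc = [X₂]³·[A₂]³ / ([J]²·[L]²·[X₂Y]³) = (0.00122)³·(0.0211)³ / ((0.0368)²·(0.194)²·(4.24e-4)³) = 4.39
Qc = 4.39 > Kc = 1.47: net reverse reaction.
X₂Y is a reactant, so it increases.

increase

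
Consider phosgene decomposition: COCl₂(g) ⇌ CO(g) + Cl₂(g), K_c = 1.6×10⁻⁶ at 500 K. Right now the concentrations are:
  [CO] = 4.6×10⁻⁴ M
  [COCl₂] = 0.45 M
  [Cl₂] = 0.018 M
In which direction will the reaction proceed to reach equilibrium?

Q_c = [CO]·[Cl₂] / [COCl₂] = (4.6×10⁻⁴)·(0.018) / (0.45) = 1.8×10⁻⁵
Q_c = 1.8×10⁻⁵ > K_c = 1.6×10⁻⁶, so the reverse reaction proceeds.

toward reactants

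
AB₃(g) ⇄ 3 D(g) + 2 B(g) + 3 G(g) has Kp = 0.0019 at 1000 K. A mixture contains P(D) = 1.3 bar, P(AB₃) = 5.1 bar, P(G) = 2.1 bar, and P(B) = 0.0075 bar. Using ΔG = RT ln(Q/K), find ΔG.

ΔG = -17.8 kJ/mol

Qp = P(D)³·P(B)²·P(G)³ / P(AB₃) = (1.3)³·(0.0075)²·(2.1)³ / (5.1) = 2.24×10⁻⁴
ΔG = RT ln(Qp/Kp) = (8.314 J mol⁻¹ K⁻¹)(1000 K) × ln(2.24×10⁻⁴/0.0019)
   = (8.314 kJ/mol)(-2.138) = -17.8 kJ/mol
ΔG < 0, so the forward reaction is spontaneous (proceeds forward).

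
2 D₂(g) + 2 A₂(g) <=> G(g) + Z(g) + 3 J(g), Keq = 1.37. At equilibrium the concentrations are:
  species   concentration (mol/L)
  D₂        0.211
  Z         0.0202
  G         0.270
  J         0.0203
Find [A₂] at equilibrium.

[A₂] = 8.65e-4 mol/L

At equilibrium, Keq = [G]·[Z]·[J]³ / ([D₂]²·[A₂]²) = 1.37.
(0.270)·(0.0202)·(0.0203)³ / ((0.211)²·([A₂])²) = 1.37
[A₂]² = 7.48e-7 ⇒ [A₂] = 8.65e-4 mol/L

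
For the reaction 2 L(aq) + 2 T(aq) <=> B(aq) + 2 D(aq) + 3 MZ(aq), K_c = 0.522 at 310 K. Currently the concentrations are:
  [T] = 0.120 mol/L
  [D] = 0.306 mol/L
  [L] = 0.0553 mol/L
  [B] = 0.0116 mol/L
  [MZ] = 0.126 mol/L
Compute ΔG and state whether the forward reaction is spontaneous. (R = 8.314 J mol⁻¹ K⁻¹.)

Q_c = [B]·[D]²·[MZ]³ / ([L]²·[T]²) = (0.0116)·(0.306)²·(0.126)³ / ((0.0553)²·(0.120)²) = 0.0493
ΔG = RT ln(Q_c/K_c) = (8.314 J mol⁻¹ K⁻¹)(310 K) × ln(0.0493/0.522)
   = (2.577 kJ/mol)(-2.360) = -6.08 kJ/mol
ΔG < 0, so the forward reaction is spontaneous (proceeds forward).

ΔG = -6.08 kJ/mol; the forward reaction is spontaneous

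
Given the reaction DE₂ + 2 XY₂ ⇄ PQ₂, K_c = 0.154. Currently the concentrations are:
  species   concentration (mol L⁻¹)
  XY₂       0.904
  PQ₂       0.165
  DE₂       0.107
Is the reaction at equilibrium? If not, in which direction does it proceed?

Q_c = [PQ₂] / ([DE₂]·[XY₂]²) = (0.165) / ((0.107)·(0.904)²) = 1.89
Q_c = 1.89 > K_c = 0.154, so the reverse reaction proceeds.

to the left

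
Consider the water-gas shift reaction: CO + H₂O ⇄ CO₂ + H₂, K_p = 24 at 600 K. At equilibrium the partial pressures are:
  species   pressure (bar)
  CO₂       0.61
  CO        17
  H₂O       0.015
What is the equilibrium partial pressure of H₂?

At equilibrium, K_p = P(CO₂)·P(H₂) / (P(CO)·P(H₂O)) = 24.
(0.61)·(P(H₂)) / ((17)·(0.015)) = 24
P(H₂) = 10.0 = 10 bar

P(H₂) = 10 bar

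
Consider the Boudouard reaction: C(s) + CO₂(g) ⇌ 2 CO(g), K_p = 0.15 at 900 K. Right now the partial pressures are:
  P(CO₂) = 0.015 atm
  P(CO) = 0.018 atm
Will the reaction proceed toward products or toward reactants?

in the forward direction

(C is a pure solid — omitted from Q_p.)
Q_p = P(CO)² / P(CO₂) = (0.018)² / (0.015) = 0.022
Q_p = 0.022 < K_p = 0.15, so the forward reaction proceeds.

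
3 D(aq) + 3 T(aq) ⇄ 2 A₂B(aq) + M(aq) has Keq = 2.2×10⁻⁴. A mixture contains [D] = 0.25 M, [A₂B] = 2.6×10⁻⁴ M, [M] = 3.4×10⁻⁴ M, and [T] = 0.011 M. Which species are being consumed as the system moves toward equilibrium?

Q = [A₂B]²·[M] / ([D]³·[T]³) = (2.6×10⁻⁴)²·(3.4×10⁻⁴) / ((0.25)³·(0.011)³) = 0.0011
Q = 0.0011 > Keq = 2.2×10⁻⁴: net reverse reaction.

A₂B, M (products)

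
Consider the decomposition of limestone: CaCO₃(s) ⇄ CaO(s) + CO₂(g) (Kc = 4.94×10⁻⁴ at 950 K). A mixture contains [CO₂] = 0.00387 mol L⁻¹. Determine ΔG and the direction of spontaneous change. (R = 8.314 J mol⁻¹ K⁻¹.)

(CaCO₃, CaO are pure solids — omitted from Qc.)
Qc = [CO₂] = 0.00387
ΔG = RT ln(Qc/Kc) = (8.314 J mol⁻¹ K⁻¹)(950 K) × ln(0.00387/4.94×10⁻⁴)
   = (7.898 kJ/mol)(2.058) = 16.3 kJ/mol
ΔG > 0, so the forward reaction is non-spontaneous (proceeds in reverse).

ΔG = 16.3 kJ/mol; the forward reaction is non-spontaneous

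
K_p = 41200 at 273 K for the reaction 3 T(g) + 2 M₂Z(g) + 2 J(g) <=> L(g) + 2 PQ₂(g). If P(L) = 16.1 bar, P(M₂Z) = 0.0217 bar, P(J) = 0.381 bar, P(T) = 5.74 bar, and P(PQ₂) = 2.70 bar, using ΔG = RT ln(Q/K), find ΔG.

ΔG = -3.43 kJ/mol

Q_p = P(L)·P(PQ₂)² / (P(T)³·P(M₂Z)²·P(J)²) = (16.1)·(2.70)² / ((5.74)³·(0.0217)²·(0.381)²) = 9080
ΔG = RT ln(Q_p/K_p) = (8.314 J mol⁻¹ K⁻¹)(273 K) × ln(9080/41200)
   = (2.270 kJ/mol)(-1.512) = -3.43 kJ/mol
ΔG < 0, so the forward reaction is spontaneous (proceeds forward).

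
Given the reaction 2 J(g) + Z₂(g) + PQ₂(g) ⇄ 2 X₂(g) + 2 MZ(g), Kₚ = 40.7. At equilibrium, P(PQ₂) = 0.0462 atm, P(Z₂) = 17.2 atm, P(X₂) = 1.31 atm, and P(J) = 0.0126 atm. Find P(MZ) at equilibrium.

At equilibrium, Kₚ = P(X₂)²·P(MZ)² / (P(J)²·P(Z₂)·P(PQ₂)) = 40.7.
(1.31)²·(P(MZ))² / ((0.0126)²·(17.2)·(0.0462)) = 40.7
P(MZ)² = 0.00299 ⇒ P(MZ) = 0.0547 atm

P(MZ) = 0.0547 atm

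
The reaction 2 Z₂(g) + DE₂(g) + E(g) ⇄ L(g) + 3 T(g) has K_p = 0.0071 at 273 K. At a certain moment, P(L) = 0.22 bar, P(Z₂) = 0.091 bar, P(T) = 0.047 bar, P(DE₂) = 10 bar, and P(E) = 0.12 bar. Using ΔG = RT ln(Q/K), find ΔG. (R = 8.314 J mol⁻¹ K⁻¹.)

Q_p = P(L)·P(T)³ / (P(Z₂)²·P(DE₂)·P(E)) = (0.22)·(0.047)³ / ((0.091)²·(10)·(0.12)) = 0.00230
ΔG = RT ln(Q_p/K_p) = (8.314 J mol⁻¹ K⁻¹)(273 K) × ln(0.00230/0.0071)
   = (2.270 kJ/mol)(-1.127) = -2.56 kJ/mol
ΔG < 0, so the forward reaction is spontaneous (proceeds forward).

ΔG = -2.56 kJ/mol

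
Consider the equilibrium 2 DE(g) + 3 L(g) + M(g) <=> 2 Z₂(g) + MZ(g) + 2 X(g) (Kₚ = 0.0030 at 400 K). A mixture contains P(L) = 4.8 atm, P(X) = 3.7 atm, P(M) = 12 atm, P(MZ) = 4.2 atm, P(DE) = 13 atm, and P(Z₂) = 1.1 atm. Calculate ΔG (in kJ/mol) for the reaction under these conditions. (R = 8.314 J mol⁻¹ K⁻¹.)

Qₚ = P(Z₂)²·P(MZ)·P(X)² / (P(DE)²·P(L)³·P(M)) = (1.1)²·(4.2)·(3.7)² / ((13)²·(4.8)³·(12)) = 3.10×10⁻⁴
ΔG = RT ln(Qₚ/Kₚ) = (8.314 J mol⁻¹ K⁻¹)(400 K) × ln(3.10×10⁻⁴/0.0030)
   = (3.326 kJ/mol)(-2.270) = -7.55 kJ/mol
ΔG < 0, so the forward reaction is spontaneous (proceeds forward).

ΔG = -7.55 kJ/mol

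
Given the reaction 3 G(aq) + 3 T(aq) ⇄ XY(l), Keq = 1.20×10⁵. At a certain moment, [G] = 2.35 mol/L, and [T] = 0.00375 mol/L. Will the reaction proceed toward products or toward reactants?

reverse (toward reactants)

(XY is a pure liquid — omitted from Q.)
Q = 1 / ([G]³·[T]³) = 1 / ((2.35)³·(0.00375)³) = 1.46×10⁶
Q = 1.46×10⁶ > Keq = 1.20×10⁵, so the reverse reaction proceeds.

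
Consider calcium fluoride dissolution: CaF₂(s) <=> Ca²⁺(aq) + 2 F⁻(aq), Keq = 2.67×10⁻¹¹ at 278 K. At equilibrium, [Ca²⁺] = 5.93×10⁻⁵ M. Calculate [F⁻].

[F⁻] = 6.71×10⁻⁴ M

(CaF₂ is a pure solid — omitted from Keq.)
At equilibrium, Keq = [Ca²⁺]·[F⁻]² = 2.67×10⁻¹¹.
(5.93×10⁻⁵)·([F⁻])² = 2.67×10⁻¹¹
[F⁻]² = 4.50×10⁻⁷ ⇒ [F⁻] = 6.71×10⁻⁴ M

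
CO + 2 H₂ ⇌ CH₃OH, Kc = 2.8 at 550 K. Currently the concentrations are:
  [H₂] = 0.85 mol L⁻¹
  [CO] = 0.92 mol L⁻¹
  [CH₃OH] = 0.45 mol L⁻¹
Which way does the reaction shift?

Qc = [CH₃OH] / ([CO]·[H₂]²) = (0.45) / ((0.92)·(0.85)²) = 0.68
Qc = 0.68 < Kc = 2.8, so the forward reaction proceeds.

forward (toward products)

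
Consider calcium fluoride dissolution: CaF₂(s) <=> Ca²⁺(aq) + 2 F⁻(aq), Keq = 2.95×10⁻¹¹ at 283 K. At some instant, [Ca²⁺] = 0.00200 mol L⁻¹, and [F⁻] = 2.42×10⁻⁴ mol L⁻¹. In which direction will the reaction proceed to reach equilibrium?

(CaF₂ is a pure solid — omitted from Q.)
Q = [Ca²⁺]·[F⁻]² = (0.00200)·(2.42×10⁻⁴)² = 1.17×10⁻¹⁰
Q = 1.17×10⁻¹⁰ > Keq = 2.95×10⁻¹¹, so the reverse reaction proceeds.

to the left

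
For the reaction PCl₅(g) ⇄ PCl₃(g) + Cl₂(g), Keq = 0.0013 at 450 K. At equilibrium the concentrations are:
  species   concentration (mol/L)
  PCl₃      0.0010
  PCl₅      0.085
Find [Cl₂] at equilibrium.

At equilibrium, Keq = [PCl₃]·[Cl₂] / [PCl₅] = 0.0013.
(0.0010)·([Cl₂]) / (0.085) = 0.0013
[Cl₂] = 0.110 = 0.11 mol/L

[Cl₂] = 0.11 mol/L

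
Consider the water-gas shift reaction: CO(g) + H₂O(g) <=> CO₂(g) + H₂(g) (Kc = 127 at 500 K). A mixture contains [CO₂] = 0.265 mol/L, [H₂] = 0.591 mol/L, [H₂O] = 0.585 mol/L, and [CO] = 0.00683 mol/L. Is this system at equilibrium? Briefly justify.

no; Q < K, reaction proceeds forward

Qc = [CO₂]·[H₂] / ([CO]·[H₂O]) = (0.265)·(0.591) / ((0.00683)·(0.585)) = 39.2
Qc = 39.2 < Kc = 127: net forward reaction.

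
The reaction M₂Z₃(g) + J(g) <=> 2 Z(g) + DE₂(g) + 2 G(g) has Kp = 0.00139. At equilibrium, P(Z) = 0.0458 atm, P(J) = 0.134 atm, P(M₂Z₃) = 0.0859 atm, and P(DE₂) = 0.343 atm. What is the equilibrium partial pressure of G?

At equilibrium, Kp = P(Z)²·P(DE₂)·P(G)² / (P(M₂Z₃)·P(J)) = 0.00139.
(0.0458)²·(0.343)·(P(G))² / ((0.0859)·(0.134)) = 0.00139
P(G)² = 0.0222 ⇒ P(G) = 0.149 atm

P(G) = 0.149 atm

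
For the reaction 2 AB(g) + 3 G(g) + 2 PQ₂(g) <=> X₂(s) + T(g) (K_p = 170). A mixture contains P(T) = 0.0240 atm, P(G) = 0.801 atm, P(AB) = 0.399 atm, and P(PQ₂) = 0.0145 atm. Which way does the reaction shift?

(X₂ is a pure solid — omitted from Q_p.)
Q_p = P(T) / (P(AB)²·P(G)³·P(PQ₂)²) = (0.0240) / ((0.399)²·(0.801)³·(0.0145)²) = 1400
Q_p = 1400 > K_p = 170, so the reverse reaction proceeds.

toward reactants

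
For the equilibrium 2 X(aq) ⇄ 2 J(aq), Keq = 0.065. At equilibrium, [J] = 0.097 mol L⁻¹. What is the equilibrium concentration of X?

[X] = 0.38 mol L⁻¹

At equilibrium, Keq = [J]² / [X]² = 0.065.
(0.097)² / ([X])² = 0.065
[X]² = 0.145 ⇒ [X] = 0.38 mol L⁻¹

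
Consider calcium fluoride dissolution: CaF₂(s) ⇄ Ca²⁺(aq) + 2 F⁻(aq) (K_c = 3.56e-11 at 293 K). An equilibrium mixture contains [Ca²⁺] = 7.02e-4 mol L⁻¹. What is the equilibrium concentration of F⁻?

[F⁻] = 2.25e-4 mol L⁻¹

(CaF₂ is a pure solid — omitted from K_c.)
At equilibrium, K_c = [Ca²⁺]·[F⁻]² = 3.56e-11.
(7.02e-4)·([F⁻])² = 3.56e-11
[F⁻]² = 5.07e-8 ⇒ [F⁻] = 2.25e-4 mol L⁻¹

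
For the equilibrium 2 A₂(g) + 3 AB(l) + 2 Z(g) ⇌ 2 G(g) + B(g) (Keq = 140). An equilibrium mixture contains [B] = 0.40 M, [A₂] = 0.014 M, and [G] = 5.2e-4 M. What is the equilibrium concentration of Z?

[Z] = 0.0020 M

(AB is a pure liquid — omitted from Keq.)
At equilibrium, Keq = [G]²·[B] / ([A₂]²·[Z]²) = 140.
(5.2e-4)²·(0.40) / ((0.014)²·([Z])²) = 140
[Z]² = 3.94e-6 ⇒ [Z] = 0.0020 M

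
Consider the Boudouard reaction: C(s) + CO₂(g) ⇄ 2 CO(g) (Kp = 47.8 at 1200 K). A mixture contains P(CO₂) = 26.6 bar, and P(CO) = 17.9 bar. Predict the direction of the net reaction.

(C is a pure solid — omitted from Qp.)
Qp = P(CO)² / P(CO₂) = (17.9)² / (26.6) = 12.0
Qp = 12.0 < Kp = 47.8, so the forward reaction proceeds.

in the forward direction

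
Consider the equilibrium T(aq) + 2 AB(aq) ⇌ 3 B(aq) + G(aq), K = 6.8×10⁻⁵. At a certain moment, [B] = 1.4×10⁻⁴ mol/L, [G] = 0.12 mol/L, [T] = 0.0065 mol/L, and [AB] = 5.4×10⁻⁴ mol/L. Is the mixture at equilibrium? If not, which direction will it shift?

no; Q > K, reaction proceeds in reverse

Q = [B]³·[G] / ([T]·[AB]²) = (1.4×10⁻⁴)³·(0.12) / ((0.0065)·(5.4×10⁻⁴)²) = 1.7×10⁻⁴
Q = 1.7×10⁻⁴ > K = 6.8×10⁻⁵: net reverse reaction.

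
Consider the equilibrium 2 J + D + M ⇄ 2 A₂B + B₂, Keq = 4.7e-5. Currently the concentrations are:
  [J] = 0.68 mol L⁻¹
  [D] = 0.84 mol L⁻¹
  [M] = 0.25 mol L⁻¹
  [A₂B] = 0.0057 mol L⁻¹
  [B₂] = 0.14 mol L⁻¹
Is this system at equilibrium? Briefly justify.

yes, at equilibrium

Q = [A₂B]²·[B₂] / ([J]²·[D]·[M]) = (0.0057)²·(0.14) / ((0.68)²·(0.84)·(0.25)) = 4.7e-5
Q = 4.7e-5 = Keq; the system is at equilibrium.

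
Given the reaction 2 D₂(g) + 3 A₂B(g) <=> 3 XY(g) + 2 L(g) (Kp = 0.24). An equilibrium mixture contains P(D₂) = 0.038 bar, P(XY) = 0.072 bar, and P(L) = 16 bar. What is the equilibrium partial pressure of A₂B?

P(A₂B) = 6.5 bar

At equilibrium, Kp = P(XY)³·P(L)² / (P(D₂)²·P(A₂B)³) = 0.24.
(0.072)³·(16)² / ((0.038)²·(P(A₂B))³) = 0.24
P(A₂B)³ = 276 ⇒ P(A₂B) = 6.5 bar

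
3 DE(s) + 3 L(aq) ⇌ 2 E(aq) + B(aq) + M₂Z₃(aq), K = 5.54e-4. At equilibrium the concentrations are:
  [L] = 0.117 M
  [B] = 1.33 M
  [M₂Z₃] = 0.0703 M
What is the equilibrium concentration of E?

[E] = 0.00308 M

(DE is a pure solid — omitted from K.)
At equilibrium, K = [E]²·[B]·[M₂Z₃] / [L]³ = 5.54e-4.
([E])²·(1.33)·(0.0703) / (0.117)³ = 5.54e-4
[E]² = 9.49e-6 ⇒ [E] = 0.00308 M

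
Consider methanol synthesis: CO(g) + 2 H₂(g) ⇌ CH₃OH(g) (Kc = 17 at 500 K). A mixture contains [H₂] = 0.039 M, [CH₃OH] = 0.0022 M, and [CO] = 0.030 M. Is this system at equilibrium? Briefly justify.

Qc = [CH₃OH] / ([CO]·[H₂]²) = (0.0022) / ((0.030)·(0.039)²) = 48
Qc = 48 > Kc = 17: net reverse reaction.

no; Q > K, reaction proceeds in reverse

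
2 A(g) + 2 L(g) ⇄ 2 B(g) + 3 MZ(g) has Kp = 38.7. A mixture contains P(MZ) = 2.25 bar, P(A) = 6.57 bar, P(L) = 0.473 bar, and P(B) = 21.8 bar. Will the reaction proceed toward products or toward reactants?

Qp = P(B)²·P(MZ)³ / (P(A)²·P(L)²) = (21.8)²·(2.25)³ / ((6.57)²·(0.473)²) = 561
Qp = 561 > Kp = 38.7, so the reverse reaction proceeds.

reverse (toward reactants)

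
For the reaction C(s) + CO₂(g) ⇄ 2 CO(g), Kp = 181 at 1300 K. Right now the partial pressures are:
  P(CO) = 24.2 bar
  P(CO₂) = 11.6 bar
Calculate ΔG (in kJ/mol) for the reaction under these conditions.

(C is a pure solid — omitted from Qp.)
Qp = P(CO)² / P(CO₂) = (24.2)² / (11.6) = 50.5
ΔG = RT ln(Qp/Kp) = (8.314 J mol⁻¹ K⁻¹)(1300 K) × ln(50.5/181)
   = (10.81 kJ/mol)(-1.277) = -13.8 kJ/mol
ΔG < 0, so the forward reaction is spontaneous (proceeds forward).

ΔG = -13.8 kJ/mol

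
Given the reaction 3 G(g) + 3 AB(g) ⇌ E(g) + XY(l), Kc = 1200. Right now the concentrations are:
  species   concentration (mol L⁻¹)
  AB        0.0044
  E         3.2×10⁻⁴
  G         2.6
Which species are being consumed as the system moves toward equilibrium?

G, AB (reactants)

(XY is a pure liquid — omitted from Qc.)
Qc = [E] / ([G]³·[AB]³) = (3.2×10⁻⁴) / ((2.6)³·(0.0044)³) = 210
Qc = 210 < Kc = 1200: net forward reaction.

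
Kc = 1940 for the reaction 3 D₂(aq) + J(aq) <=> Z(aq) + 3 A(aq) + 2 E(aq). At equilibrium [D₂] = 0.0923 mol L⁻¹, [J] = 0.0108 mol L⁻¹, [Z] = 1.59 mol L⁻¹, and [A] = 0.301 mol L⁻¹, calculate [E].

At equilibrium, Kc = [Z]·[A]³·[E]² / ([D₂]³·[J]) = 1940.
(1.59)·(0.301)³·([E])² / ((0.0923)³·(0.0108)) = 1940
[E]² = 0.380 ⇒ [E] = 0.616 mol L⁻¹

[E] = 0.616 mol L⁻¹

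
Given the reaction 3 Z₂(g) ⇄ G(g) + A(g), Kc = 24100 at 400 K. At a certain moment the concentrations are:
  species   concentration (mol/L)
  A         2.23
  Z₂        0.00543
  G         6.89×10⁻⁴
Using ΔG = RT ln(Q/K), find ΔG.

Qc = [G]·[A] / [Z₂]³ = (6.89×10⁻⁴)·(2.23) / (0.00543)³ = 9600
ΔG = RT ln(Qc/Kc) = (8.314 J mol⁻¹ K⁻¹)(400 K) × ln(9600/24100)
   = (3.326 kJ/mol)(-0.9204) = -3.06 kJ/mol
ΔG < 0, so the forward reaction is spontaneous (proceeds forward).

ΔG = -3.06 kJ/mol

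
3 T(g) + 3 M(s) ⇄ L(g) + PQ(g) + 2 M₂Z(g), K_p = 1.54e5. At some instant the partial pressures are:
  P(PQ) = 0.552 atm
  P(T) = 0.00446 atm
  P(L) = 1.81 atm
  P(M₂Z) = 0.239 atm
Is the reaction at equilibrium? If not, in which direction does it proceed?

in the reverse direction

(M is a pure solid — omitted from Q_p.)
Q_p = P(L)·P(PQ)·P(M₂Z)² / P(T)³ = (1.81)·(0.552)·(0.239)² / (0.00446)³ = 6.43e5
Q_p = 6.43e5 > K_p = 1.54e5, so the reverse reaction proceeds.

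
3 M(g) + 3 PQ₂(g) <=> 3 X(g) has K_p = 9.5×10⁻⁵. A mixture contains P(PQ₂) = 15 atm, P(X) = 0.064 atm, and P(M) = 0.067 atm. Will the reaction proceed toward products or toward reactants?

reverse (toward reactants)

Q_p = P(X)³ / (P(M)³·P(PQ₂)³) = (0.064)³ / ((0.067)³·(15)³) = 2.6×10⁻⁴
Q_p = 2.6×10⁻⁴ > K_p = 9.5×10⁻⁵, so the reverse reaction proceeds.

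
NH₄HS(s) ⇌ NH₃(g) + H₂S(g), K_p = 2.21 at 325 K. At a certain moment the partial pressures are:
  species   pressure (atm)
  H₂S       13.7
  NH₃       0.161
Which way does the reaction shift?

no net change (already at equilibrium)

(NH₄HS is a pure solid — omitted from Q_p.)
Q_p = P(NH₃)·P(H₂S) = (0.161)·(13.7) = 2.21
Q_p = 2.21 = K_p, so the system is already at equilibrium.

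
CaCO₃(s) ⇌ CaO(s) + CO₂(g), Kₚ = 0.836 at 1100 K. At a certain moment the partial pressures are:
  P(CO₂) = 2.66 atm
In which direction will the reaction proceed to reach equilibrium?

(CaCO₃, CaO are pure solids — omitted from Qₚ.)
Qₚ = P(CO₂) = 2.66
Qₚ = 2.66 > Kₚ = 0.836, so the reverse reaction proceeds.

reverse (toward reactants)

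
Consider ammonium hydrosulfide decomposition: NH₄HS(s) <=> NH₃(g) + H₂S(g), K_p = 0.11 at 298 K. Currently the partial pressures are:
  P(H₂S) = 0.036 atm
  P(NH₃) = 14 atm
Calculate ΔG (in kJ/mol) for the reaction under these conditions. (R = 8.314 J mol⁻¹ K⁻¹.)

ΔG = 3.77 kJ/mol

(NH₄HS is a pure solid — omitted from Q_p.)
Q_p = P(NH₃)·P(H₂S) = (14)·(0.036) = 0.504
ΔG = RT ln(Q_p/K_p) = (8.314 J mol⁻¹ K⁻¹)(298 K) × ln(0.504/0.11)
   = (2.478 kJ/mol)(1.522) = 3.77 kJ/mol
ΔG > 0, so the forward reaction is non-spontaneous (proceeds in reverse).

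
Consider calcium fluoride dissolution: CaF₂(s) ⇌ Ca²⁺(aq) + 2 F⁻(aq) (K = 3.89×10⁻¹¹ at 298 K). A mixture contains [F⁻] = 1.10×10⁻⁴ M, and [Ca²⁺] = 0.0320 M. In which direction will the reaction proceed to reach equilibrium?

(CaF₂ is a pure solid — omitted from Q.)
Q = [Ca²⁺]·[F⁻]² = (0.0320)·(1.10×10⁻⁴)² = 3.87×10⁻¹⁰
Q = 3.87×10⁻¹⁰ > K = 3.89×10⁻¹¹, so the reverse reaction proceeds.

reverse (toward reactants)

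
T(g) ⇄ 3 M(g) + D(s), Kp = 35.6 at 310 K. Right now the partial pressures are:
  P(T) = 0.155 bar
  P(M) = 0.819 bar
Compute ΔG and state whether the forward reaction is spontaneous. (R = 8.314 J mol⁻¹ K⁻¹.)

(D is a pure solid — omitted from Qp.)
Qp = P(M)³ / P(T) = (0.819)³ / (0.155) = 3.54
ΔG = RT ln(Qp/Kp) = (8.314 J mol⁻¹ K⁻¹)(310 K) × ln(3.54/35.6)
   = (2.577 kJ/mol)(-2.308) = -5.95 kJ/mol
ΔG < 0, so the forward reaction is spontaneous (proceeds forward).

ΔG = -5.95 kJ/mol; the forward reaction is spontaneous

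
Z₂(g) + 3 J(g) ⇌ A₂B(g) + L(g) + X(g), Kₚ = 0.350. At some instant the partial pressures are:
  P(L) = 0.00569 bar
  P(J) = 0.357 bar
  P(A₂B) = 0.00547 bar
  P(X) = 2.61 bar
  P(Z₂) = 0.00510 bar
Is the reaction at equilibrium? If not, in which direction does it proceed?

Qₚ = P(A₂B)·P(L)·P(X) / (P(Z₂)·P(J)³) = (0.00547)·(0.00569)·(2.61) / ((0.00510)·(0.357)³) = 0.350
Qₚ = 0.350 = Kₚ, so the system is already at equilibrium.

at equilibrium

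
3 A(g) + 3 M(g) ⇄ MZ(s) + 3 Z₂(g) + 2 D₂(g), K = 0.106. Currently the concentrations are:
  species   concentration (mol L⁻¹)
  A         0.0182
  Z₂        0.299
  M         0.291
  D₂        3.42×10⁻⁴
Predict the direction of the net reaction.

(MZ is a pure solid — omitted from Q.)
Q = [Z₂]³·[D₂]² / ([A]³·[M]³) = (0.299)³·(3.42×10⁻⁴)² / ((0.0182)³·(0.291)³) = 0.0210
Q = 0.0210 < K = 0.106, so the forward reaction proceeds.

forward (toward products)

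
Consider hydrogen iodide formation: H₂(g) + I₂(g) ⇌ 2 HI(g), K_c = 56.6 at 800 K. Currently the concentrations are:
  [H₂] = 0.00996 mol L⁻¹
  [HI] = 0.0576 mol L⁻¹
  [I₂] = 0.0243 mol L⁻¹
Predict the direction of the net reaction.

toward products

Q_c = [HI]² / ([H₂]·[I₂]) = (0.0576)² / ((0.00996)·(0.0243)) = 13.7
Q_c = 13.7 < K_c = 56.6, so the forward reaction proceeds.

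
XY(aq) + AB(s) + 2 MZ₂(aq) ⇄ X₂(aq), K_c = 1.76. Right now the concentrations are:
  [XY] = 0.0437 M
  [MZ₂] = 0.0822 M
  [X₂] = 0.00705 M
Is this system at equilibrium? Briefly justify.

(AB is a pure solid — omitted from Q_c.)
Q_c = [X₂] / ([XY]·[MZ₂]²) = (0.00705) / ((0.0437)·(0.0822)²) = 23.9
Q_c = 23.9 > K_c = 1.76: net reverse reaction.

no; Q > K, reaction proceeds in reverse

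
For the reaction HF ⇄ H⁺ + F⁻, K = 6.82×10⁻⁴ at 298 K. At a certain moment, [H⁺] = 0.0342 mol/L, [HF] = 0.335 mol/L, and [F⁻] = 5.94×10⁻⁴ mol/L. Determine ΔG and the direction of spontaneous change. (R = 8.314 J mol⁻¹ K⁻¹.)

ΔG = -6.00 kJ/mol; the forward reaction is spontaneous

Q = [H⁺]·[F⁻] / [HF] = (0.0342)·(5.94×10⁻⁴) / (0.335) = 6.06×10⁻⁵
ΔG = RT ln(Q/K) = (8.314 J mol⁻¹ K⁻¹)(298 K) × ln(6.06×10⁻⁵/6.82×10⁻⁴)
   = (2.478 kJ/mol)(-2.421) = -6.00 kJ/mol
ΔG < 0, so the forward reaction is spontaneous (proceeds forward).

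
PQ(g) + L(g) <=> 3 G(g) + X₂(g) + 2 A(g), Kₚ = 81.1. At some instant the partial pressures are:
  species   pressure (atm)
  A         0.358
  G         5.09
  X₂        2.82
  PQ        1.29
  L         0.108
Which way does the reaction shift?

Qₚ = P(G)³·P(X₂)·P(A)² / (P(PQ)·P(L)) = (5.09)³·(2.82)·(0.358)² / ((1.29)·(0.108)) = 342
Qₚ = 342 > Kₚ = 81.1, so the reverse reaction proceeds.

toward reactants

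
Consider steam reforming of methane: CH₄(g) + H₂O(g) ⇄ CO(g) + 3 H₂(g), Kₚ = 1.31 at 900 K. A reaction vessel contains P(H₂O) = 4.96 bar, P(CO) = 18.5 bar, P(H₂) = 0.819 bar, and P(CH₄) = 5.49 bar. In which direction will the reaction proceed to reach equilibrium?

forward (toward products)

Qₚ = P(CO)·P(H₂)³ / (P(CH₄)·P(H₂O)) = (18.5)·(0.819)³ / ((5.49)·(4.96)) = 0.373
Qₚ = 0.373 < Kₚ = 1.31, so the forward reaction proceeds.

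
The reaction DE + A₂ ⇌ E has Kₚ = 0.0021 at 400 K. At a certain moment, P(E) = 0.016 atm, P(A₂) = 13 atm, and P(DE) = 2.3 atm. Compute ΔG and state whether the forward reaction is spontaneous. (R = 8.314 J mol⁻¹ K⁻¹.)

ΔG = -4.55 kJ/mol; the forward reaction is spontaneous

Qₚ = P(E) / (P(DE)·P(A₂)) = (0.016) / ((2.3)·(13)) = 5.35×10⁻⁴
ΔG = RT ln(Qₚ/Kₚ) = (8.314 J mol⁻¹ K⁻¹)(400 K) × ln(5.35×10⁻⁴/0.0021)
   = (3.326 kJ/mol)(-1.367) = -4.55 kJ/mol
ΔG < 0, so the forward reaction is spontaneous (proceeds forward).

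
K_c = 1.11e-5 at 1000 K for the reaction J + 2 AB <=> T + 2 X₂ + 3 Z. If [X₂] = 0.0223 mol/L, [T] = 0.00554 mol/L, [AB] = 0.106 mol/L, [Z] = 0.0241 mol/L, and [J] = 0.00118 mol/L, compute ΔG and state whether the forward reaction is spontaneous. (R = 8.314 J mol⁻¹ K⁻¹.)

Q_c = [T]·[X₂]²·[Z]³ / ([J]·[AB]²) = (0.00554)·(0.0223)²·(0.0241)³ / ((0.00118)·(0.106)²) = 2.91e-6
ΔG = RT ln(Q_c/K_c) = (8.314 J mol⁻¹ K⁻¹)(1000 K) × ln(2.91e-6/1.11e-5)
   = (8.314 kJ/mol)(-1.339) = -11.1 kJ/mol
ΔG < 0, so the forward reaction is spontaneous (proceeds forward).

ΔG = -11.1 kJ/mol; the forward reaction is spontaneous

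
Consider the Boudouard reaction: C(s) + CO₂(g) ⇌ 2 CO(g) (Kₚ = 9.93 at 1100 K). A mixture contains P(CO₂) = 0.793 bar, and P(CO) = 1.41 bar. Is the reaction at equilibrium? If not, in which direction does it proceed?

to the right

(C is a pure solid — omitted from Qₚ.)
Qₚ = P(CO)² / P(CO₂) = (1.41)² / (0.793) = 2.51
Qₚ = 2.51 < Kₚ = 9.93, so the forward reaction proceeds.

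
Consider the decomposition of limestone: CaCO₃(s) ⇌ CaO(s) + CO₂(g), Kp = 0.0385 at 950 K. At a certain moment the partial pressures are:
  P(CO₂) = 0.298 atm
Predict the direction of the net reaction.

(CaCO₃, CaO are pure solids — omitted from Qp.)
Qp = P(CO₂) = 0.298
Qp = 0.298 > Kp = 0.0385, so the reverse reaction proceeds.

in the reverse direction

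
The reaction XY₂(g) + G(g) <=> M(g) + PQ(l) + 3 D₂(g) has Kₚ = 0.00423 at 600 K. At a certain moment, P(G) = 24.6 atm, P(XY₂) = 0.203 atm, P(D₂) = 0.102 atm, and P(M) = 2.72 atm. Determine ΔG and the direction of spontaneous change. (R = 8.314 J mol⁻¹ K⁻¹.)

ΔG = -9.93 kJ/mol; the forward reaction is spontaneous

(PQ is a pure liquid — omitted from Qₚ.)
Qₚ = P(M)·P(D₂)³ / (P(XY₂)·P(G)) = (2.72)·(0.102)³ / ((0.203)·(24.6)) = 5.78×10⁻⁴
ΔG = RT ln(Qₚ/Kₚ) = (8.314 J mol⁻¹ K⁻¹)(600 K) × ln(5.78×10⁻⁴/0.00423)
   = (4.988 kJ/mol)(-1.990) = -9.93 kJ/mol
ΔG < 0, so the forward reaction is spontaneous (proceeds forward).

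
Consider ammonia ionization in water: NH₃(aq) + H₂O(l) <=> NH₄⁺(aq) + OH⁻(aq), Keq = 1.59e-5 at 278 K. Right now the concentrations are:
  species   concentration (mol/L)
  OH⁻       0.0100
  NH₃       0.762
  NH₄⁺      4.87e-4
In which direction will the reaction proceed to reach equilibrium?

(H₂O is a pure liquid — omitted from Q.)
Q = [NH₄⁺]·[OH⁻] / [NH₃] = (4.87e-4)·(0.0100) / (0.762) = 6.39e-6
Q = 6.39e-6 < Keq = 1.59e-5, so the forward reaction proceeds.

in the forward direction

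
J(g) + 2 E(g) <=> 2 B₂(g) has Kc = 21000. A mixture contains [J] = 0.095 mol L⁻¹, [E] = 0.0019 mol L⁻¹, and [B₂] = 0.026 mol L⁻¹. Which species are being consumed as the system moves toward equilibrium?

Qc = [B₂]² / ([J]·[E]²) = (0.026)² / ((0.095)·(0.0019)²) = 2000
Qc = 2000 < Kc = 21000: net forward reaction.

J, E (reactants)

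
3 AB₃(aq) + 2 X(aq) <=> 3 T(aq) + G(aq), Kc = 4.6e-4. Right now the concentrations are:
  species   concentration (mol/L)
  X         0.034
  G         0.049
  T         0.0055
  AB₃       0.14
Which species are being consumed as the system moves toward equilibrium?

Qc = [T]³·[G] / ([AB₃]³·[X]²) = (0.0055)³·(0.049) / ((0.14)³·(0.034)²) = 0.0026
Qc = 0.0026 > Kc = 4.6e-4: net reverse reaction.

T, G (products)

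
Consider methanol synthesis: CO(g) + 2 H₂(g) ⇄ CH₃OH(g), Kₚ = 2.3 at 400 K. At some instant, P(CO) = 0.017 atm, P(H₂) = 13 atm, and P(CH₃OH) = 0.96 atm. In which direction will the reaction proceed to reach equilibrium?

in the forward direction

Qₚ = P(CH₃OH) / (P(CO)·P(H₂)²) = (0.96) / ((0.017)·(13)²) = 0.33
Qₚ = 0.33 < Kₚ = 2.3, so the forward reaction proceeds.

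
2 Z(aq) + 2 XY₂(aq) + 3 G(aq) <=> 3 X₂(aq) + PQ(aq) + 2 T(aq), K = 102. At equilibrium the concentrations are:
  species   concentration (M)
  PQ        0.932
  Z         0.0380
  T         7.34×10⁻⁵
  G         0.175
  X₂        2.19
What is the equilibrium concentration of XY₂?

[XY₂] = 0.00817 M

At equilibrium, K = [X₂]³·[PQ]·[T]² / ([Z]²·[XY₂]²·[G]³) = 102.
(2.19)³·(0.932)·(7.34×10⁻⁵)² / ((0.0380)²·([XY₂])²·(0.175)³) = 102
[XY₂]² = 6.68×10⁻⁵ ⇒ [XY₂] = 0.00817 M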